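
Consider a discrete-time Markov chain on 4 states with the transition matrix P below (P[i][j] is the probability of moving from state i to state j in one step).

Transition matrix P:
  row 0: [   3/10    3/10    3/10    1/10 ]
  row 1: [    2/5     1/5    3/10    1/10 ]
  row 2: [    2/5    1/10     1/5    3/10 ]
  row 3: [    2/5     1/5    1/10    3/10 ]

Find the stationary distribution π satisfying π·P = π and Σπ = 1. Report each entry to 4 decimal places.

Balance equations π_j = Σ_i π_i·P[i][j]:
  π_0 = 3/10·π_0 + 2/5·π_1 + 2/5·π_2 + 2/5·π_3
  π_1 = 3/10·π_0 + 1/5·π_1 + 1/10·π_2 + 1/5·π_3
  π_2 = 3/10·π_0 + 3/10·π_1 + 1/5·π_2 + 1/10·π_3
  normalize: π_0 + π_1 + π_2 + π_3 = 1
Solving the linear system gives exactly π = [4/11, 215/1012, 11/46, 17/92].

π = [0.3636, 0.2125, 0.2391, 0.1848]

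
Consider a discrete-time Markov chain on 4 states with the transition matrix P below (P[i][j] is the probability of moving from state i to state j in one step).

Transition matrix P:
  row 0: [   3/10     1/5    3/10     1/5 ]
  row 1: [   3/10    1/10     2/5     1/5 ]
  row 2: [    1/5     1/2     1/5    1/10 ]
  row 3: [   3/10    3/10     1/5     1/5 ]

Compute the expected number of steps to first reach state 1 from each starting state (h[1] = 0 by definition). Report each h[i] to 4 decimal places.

h = [3.3956, 0.0000, 2.4922, 3.1464]

First-step conditioning: h[1] = 0; for i ≠ 1, h[i] = 1 + Σ_k P[i][k]·h[k].
  h[0] = 1 + 3/10·h[0] + 3/10·h[2] + 1/5·h[3]
  h[2] = 1 + 1/5·h[0] + 1/5·h[2] + 1/10·h[3]
  h[3] = 1 + 3/10·h[0] + 1/5·h[2] + 1/5·h[3]
Solving the 3×3 linear system over states ≠ 1 gives exactly h = [1090/321, 0, 800/321, 1010/321] (h[1] = 0 is the target).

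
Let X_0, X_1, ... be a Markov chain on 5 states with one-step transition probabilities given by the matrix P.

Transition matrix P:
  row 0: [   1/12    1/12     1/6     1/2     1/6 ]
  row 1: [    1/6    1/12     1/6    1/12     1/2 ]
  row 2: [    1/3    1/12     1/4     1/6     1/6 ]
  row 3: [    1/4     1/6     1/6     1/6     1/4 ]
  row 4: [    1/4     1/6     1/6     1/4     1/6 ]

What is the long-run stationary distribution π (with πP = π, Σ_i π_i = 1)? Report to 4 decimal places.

Balance equations π_j = Σ_i π_i·P[i][j]:
  π_0 = 1/12·π_0 + 1/6·π_1 + 1/3·π_2 + 1/4·π_3 + 1/4·π_4
  π_1 = 1/12·π_0 + 1/12·π_1 + 1/12·π_2 + 1/6·π_3 + 1/6·π_4
  π_2 = 1/6·π_0 + 1/6·π_1 + 1/4·π_2 + 1/6·π_3 + 1/6·π_4
  π_3 = 1/2·π_0 + 1/12·π_1 + 1/6·π_2 + 1/6·π_3 + 1/4·π_4
  normalize: π_0 + π_1 + π_2 + π_3 + π_4 = 1
Solving the linear system gives exactly π = [435/1991, 245/1991, 2/11, 6426/25883, 5911/25883].

π = [0.2185, 0.1231, 0.1818, 0.2483, 0.2284]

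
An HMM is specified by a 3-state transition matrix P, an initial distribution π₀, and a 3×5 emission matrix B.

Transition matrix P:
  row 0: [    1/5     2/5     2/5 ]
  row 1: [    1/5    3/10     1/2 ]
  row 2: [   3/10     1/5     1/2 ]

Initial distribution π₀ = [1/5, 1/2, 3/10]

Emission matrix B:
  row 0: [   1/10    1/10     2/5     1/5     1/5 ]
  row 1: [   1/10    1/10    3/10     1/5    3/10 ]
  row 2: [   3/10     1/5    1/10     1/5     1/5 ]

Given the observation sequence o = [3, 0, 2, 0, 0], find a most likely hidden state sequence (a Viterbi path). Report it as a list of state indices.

path = [1, 2, 0, 2, 2]

t=0: δ = [4.000e-02, 1.000e-01, 6.000e-02]  (obs o_0=3)
t=1: δ = [2.000e-03, 3.000e-03, 1.500e-02]  ψ = [1, 1, 1]  (obs o_1=0)
t=2: δ = [1.800e-03, 9.000e-04, 7.500e-04]  ψ = [2, 2, 2]  (obs o_2=2)
t=3: δ = [3.600e-05, 7.200e-05, 2.160e-04]  ψ = [0, 0, 0]  (obs o_3=0)
t=4: δ = [6.480e-06, 4.320e-06, 3.240e-05]  ψ = [2, 2, 2]  (obs o_4=0)
backtrack: best end state = 2; path = [1, 2, 0, 2, 2]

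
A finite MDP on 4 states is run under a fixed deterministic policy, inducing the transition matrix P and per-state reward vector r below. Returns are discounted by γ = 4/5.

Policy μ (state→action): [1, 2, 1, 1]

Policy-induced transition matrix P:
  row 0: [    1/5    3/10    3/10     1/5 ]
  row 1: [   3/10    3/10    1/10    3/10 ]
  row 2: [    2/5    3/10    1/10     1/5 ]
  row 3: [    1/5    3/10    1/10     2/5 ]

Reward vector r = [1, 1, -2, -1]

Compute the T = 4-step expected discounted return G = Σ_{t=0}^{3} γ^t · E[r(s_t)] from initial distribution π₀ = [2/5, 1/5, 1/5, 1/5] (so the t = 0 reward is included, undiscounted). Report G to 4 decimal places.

t=0: π = [0.4000, 0.2000, 0.2000, 0.2000], E[r] = 0.0000, γ^t·E[r] = 0.000000, running G = 0.000000
t=1: π = [0.2600, 0.3000, 0.1800, 0.2600], E[r] = -0.0600, γ^t·E[r] = -0.048000, running G = -0.048000
t=2: π = [0.2660, 0.3000, 0.1520, 0.2820], E[r] = -0.0200, γ^t·E[r] = -0.012800, running G = -0.060800
t=3: π = [0.2604, 0.3000, 0.1532, 0.2864], E[r] = -0.0324, γ^t·E[r] = -0.016589, running G = -0.077389

G = -0.0774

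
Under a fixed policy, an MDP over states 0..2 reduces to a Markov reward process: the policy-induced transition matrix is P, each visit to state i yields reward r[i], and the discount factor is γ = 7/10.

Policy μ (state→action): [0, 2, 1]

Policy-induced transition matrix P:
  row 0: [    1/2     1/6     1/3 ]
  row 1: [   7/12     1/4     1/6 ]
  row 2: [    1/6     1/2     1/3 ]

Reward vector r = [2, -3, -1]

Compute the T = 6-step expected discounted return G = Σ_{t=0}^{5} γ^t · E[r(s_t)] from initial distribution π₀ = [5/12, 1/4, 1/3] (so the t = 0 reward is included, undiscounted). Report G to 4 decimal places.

t=0: π = [0.4167, 0.2500, 0.3333], E[r] = -0.2500, γ^t·E[r] = -0.250000, running G = -0.250000
t=1: π = [0.4097, 0.2986, 0.2917], E[r] = -0.3681, γ^t·E[r] = -0.257639, running G = -0.507639
t=2: π = [0.4277, 0.2888, 0.2836], E[r] = -0.2946, γ^t·E[r] = -0.144334, running G = -0.651973
t=3: π = [0.4295, 0.2853, 0.2852], E[r] = -0.2819, γ^t·E[r] = -0.096684, running G = -0.748657
t=4: π = [0.4287, 0.2855, 0.2858], E[r] = -0.2849, γ^t·E[r] = -0.068405, running G = -0.817062
t=5: π = [0.4285, 0.2857, 0.2857], E[r] = -0.2859, γ^t·E[r] = -0.048044, running G = -0.865107

G = -0.8651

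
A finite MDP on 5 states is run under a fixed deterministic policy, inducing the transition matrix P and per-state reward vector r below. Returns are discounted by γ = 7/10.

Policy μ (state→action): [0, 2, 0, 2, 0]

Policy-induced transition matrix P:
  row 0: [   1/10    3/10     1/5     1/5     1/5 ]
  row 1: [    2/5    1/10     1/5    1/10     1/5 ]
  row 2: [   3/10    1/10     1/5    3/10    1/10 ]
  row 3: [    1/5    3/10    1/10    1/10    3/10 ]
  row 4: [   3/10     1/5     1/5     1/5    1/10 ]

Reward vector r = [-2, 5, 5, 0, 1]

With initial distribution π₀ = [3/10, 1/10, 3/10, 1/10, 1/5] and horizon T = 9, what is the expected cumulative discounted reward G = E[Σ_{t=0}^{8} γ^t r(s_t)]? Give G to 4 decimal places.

G = 5.1536

t=0: π = [0.3000, 0.1000, 0.3000, 0.1000, 0.2000], E[r] = 1.6000, γ^t·E[r] = 1.600000, running G = 1.600000
t=1: π = [0.2400, 0.2000, 0.1900, 0.2100, 0.1600], E[r] = 1.6300, γ^t·E[r] = 1.141000, running G = 2.741000
t=2: π = [0.2510, 0.2060, 0.1790, 0.1780, 0.1860], E[r] = 1.6090, γ^t·E[r] = 0.788410, running G = 3.529410
t=3: π = [0.2526, 0.2044, 0.1822, 0.1795, 0.1813], E[r] = 1.6091, γ^t·E[r] = 0.551921, running G = 4.081331
t=4: π = [0.2520, 0.2046, 0.1821, 0.1798, 0.1816], E[r] = 1.6107, γ^t·E[r] = 0.386719, running G = 4.468051
t=5: π = [0.2521, 0.2045, 0.1820, 0.1798, 0.1816], E[r] = 1.6101, γ^t·E[r] = 0.270617, running G = 4.738668
t=6: π = [0.2521, 0.2045, 0.1820, 0.1798, 0.1816], E[r] = 1.6103, γ^t·E[r] = 0.189446, running G = 4.928114
t=7: π = [0.2521, 0.2045, 0.1820, 0.1798, 0.1816], E[r] = 1.6102, γ^t·E[r] = 0.132610, running G = 5.060724
t=8: π = [0.2521, 0.2045, 0.1820, 0.1798, 0.1816], E[r] = 1.6102, γ^t·E[r] = 0.092827, running G = 5.153552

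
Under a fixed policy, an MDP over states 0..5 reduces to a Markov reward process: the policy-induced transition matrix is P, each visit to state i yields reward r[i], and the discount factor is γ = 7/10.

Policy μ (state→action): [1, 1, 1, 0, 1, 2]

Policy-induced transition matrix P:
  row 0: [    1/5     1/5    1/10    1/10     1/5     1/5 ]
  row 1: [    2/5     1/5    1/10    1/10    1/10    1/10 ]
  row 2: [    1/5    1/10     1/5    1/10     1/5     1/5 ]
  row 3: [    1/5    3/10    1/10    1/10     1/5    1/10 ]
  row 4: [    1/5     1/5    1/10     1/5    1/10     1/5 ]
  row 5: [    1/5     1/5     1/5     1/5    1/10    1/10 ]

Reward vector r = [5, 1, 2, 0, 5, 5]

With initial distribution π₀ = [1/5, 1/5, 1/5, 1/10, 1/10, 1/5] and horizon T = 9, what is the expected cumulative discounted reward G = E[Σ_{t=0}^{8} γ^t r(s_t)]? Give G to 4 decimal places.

t=0: π = [0.2000, 0.2000, 0.2000, 0.1000, 0.1000, 0.2000], E[r] = 3.1000, γ^t·E[r] = 3.100000, running G = 3.100000
t=1: π = [0.2400, 0.1900, 0.1400, 0.1300, 0.1500, 0.1500], E[r] = 3.1700, γ^t·E[r] = 2.219000, running G = 5.319000
t=2: π = [0.2380, 0.1990, 0.1290, 0.1300, 0.1510, 0.1530], E[r] = 3.1670, γ^t·E[r] = 1.551830, running G = 6.870830
t=3: π = [0.2398, 0.2001, 0.1282, 0.1304, 0.1497, 0.1518], E[r] = 3.1630, γ^t·E[r] = 1.084909, running G = 7.955739
t=4: π = [0.2400, 0.2002, 0.1280, 0.1302, 0.1498, 0.1518], E[r] = 3.1644, γ^t·E[r] = 0.759765, running G = 8.715504
t=5: π = [0.2400, 0.2002, 0.1280, 0.1302, 0.1498, 0.1518], E[r] = 3.1644, γ^t·E[r] = 0.531841, running G = 9.247346
t=6: π = [0.2400, 0.2002, 0.1280, 0.1302, 0.1498, 0.1518], E[r] = 3.1644, γ^t·E[r] = 0.372288, running G = 9.619634
t=7: π = [0.2400, 0.2002, 0.1280, 0.1302, 0.1498, 0.1518], E[r] = 3.1644, γ^t·E[r] = 0.260602, running G = 9.880235
t=8: π = [0.2400, 0.2002, 0.1280, 0.1302, 0.1498, 0.1518], E[r] = 3.1644, γ^t·E[r] = 0.182421, running G = 10.062657

G = 10.0627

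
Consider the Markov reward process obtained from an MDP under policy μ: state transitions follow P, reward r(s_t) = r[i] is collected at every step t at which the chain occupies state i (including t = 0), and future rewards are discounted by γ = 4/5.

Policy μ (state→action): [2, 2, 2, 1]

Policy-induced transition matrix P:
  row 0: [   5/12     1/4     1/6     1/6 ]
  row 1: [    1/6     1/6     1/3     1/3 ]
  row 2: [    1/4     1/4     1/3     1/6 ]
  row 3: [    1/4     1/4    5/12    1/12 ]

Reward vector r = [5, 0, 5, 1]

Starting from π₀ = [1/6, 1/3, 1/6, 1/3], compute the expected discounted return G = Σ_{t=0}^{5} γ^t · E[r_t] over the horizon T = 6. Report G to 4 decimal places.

G = 10.3265

t=0: π = [0.1667, 0.3333, 0.1667, 0.3333], E[r] = 2.0000, γ^t·E[r] = 2.000000, running G = 2.000000
t=1: π = [0.2500, 0.2222, 0.3333, 0.1944], E[r] = 3.1111, γ^t·E[r] = 2.488889, running G = 4.488889
t=2: π = [0.2731, 0.2315, 0.3079, 0.1875], E[r] = 3.0926, γ^t·E[r] = 1.979259, running G = 6.468148
t=3: π = [0.2762, 0.2307, 0.3034, 0.1896], E[r] = 3.0880, γ^t·E[r] = 1.581037, running G = 8.049185
t=4: π = [0.2768, 0.2308, 0.3031, 0.1893], E[r] = 3.0889, γ^t·E[r] = 1.265198, running G = 9.314384
t=5: π = [0.2769, 0.2308, 0.3030, 0.1894], E[r] = 3.0887, γ^t·E[r] = 1.012120, running G = 10.326504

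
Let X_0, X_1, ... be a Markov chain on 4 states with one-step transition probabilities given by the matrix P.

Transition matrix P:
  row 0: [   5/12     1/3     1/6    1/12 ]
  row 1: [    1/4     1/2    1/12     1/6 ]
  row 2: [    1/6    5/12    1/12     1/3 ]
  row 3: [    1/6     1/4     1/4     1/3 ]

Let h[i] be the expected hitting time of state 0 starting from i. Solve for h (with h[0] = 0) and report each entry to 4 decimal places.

First-step conditioning: h[0] = 0; for i ≠ 0, h[i] = 1 + Σ_k P[i][k]·h[k].
  h[1] = 1 + 1/2·h[1] + 1/12·h[2] + 1/6·h[3]
  h[2] = 1 + 5/12·h[1] + 1/12·h[2] + 1/3·h[3]
  h[3] = 1 + 1/4·h[1] + 1/4·h[2] + 1/3·h[3]
Solving the 3×3 linear system over states ≠ 0 gives exactly h = [0, 348/77, 384/77, 390/77] (h[0] = 0 is the target).

h = [0.0000, 4.5195, 4.9870, 5.0649]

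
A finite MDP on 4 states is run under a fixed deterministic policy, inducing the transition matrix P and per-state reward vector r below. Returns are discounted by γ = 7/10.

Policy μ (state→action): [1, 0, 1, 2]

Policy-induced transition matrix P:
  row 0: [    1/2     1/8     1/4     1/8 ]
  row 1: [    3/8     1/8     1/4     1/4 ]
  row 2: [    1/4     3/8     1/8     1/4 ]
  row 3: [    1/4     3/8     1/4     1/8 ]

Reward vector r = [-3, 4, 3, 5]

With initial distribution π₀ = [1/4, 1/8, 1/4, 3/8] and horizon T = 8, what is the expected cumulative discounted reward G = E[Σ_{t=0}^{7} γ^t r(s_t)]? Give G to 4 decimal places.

t=0: π = [0.2500, 0.1250, 0.2500, 0.3750], E[r] = 2.3750, γ^t·E[r] = 2.375000, running G = 2.375000
t=1: π = [0.3281, 0.2813, 0.2188, 0.1719], E[r] = 1.6563, γ^t·E[r] = 1.159375, running G = 3.534375
t=2: π = [0.3672, 0.2227, 0.2227, 0.1875], E[r] = 1.3945, γ^t·E[r] = 0.683320, running G = 4.217695
t=3: π = [0.3696, 0.2275, 0.2222, 0.1807], E[r] = 1.3711, γ^t·E[r] = 0.470285, running G = 4.687980
t=4: π = [0.3708, 0.2257, 0.2222, 0.1812], E[r] = 1.3630, γ^t·E[r] = 0.327265, running G = 5.015246
t=5: π = [0.3709, 0.2259, 0.2222, 0.1810], E[r] = 1.3623, γ^t·E[r] = 0.228960, running G = 5.244206
t=6: π = [0.3710, 0.2258, 0.2222, 0.1810], E[r] = 1.3620, γ^t·E[r] = 0.160243, running G = 5.404448
t=7: π = [0.3710, 0.2258, 0.2222, 0.1810], E[r] = 1.3620, γ^t·E[r] = 0.112168, running G = 5.516616

G = 5.5166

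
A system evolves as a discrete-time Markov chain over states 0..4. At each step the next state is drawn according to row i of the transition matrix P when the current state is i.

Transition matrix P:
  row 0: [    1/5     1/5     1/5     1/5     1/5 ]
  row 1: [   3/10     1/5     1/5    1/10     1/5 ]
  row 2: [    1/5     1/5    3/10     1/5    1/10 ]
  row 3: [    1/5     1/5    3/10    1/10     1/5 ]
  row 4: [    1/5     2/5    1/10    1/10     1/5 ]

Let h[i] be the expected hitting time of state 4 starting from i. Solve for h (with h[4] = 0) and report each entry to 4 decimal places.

h = [5.6831, 5.6774, 6.3146, 5.7405, 0.0000]

First-step conditioning: h[4] = 0; for i ≠ 4, h[i] = 1 + Σ_k P[i][k]·h[k].
  h[0] = 1 + 1/5·h[0] + 1/5·h[1] + 1/5·h[2] + 1/5·h[3]
  h[1] = 1 + 3/10·h[0] + 1/5·h[1] + 1/5·h[2] + 1/10·h[3]
  h[2] = 1 + 1/5·h[0] + 1/5·h[1] + 3/10·h[2] + 1/5·h[3]
  h[3] = 1 + 1/5·h[0] + 1/5·h[1] + 3/10·h[2] + 1/10·h[3]
Solving the 4×4 linear system over states ≠ 4 gives exactly h = [4950/871, 4945/871, 5500/871, 5000/871, 0] (h[4] = 0 is the target).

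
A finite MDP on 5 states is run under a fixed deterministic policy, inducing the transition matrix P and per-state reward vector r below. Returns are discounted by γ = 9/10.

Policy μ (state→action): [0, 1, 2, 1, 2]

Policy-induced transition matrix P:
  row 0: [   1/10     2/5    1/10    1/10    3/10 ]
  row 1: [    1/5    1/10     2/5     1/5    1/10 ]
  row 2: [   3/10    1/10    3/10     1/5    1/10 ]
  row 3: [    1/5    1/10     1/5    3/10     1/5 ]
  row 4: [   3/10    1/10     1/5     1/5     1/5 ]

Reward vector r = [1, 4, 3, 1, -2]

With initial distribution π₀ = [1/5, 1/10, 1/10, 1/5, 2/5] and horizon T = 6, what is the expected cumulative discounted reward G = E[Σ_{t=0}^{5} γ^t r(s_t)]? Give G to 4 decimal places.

G = 5.4186

t=0: π = [0.2000, 0.1000, 0.1000, 0.2000, 0.4000], E[r] = 0.3000, γ^t·E[r] = 0.300000, running G = 0.300000
t=1: π = [0.2300, 0.1600, 0.2100, 0.2000, 0.2000], E[r] = 1.3000, γ^t·E[r] = 1.170000, running G = 1.470000
t=2: π = [0.2180, 0.1690, 0.2300, 0.1970, 0.1860], E[r] = 1.4090, γ^t·E[r] = 1.141290, running G = 2.611290
t=3: π = [0.2198, 0.1654, 0.2350, 0.1979, 0.1819], E[r] = 1.4205, γ^t·E[r] = 1.035545, running G = 3.646835
t=4: π = [0.2197, 0.1659, 0.2346, 0.1978, 0.1819], E[r] = 1.4212, γ^t·E[r] = 0.932449, running G = 4.579284
t=5: π = [0.2197, 0.1659, 0.2347, 0.1978, 0.1819], E[r] = 1.4213, γ^t·E[r] = 0.839288, running G = 5.418572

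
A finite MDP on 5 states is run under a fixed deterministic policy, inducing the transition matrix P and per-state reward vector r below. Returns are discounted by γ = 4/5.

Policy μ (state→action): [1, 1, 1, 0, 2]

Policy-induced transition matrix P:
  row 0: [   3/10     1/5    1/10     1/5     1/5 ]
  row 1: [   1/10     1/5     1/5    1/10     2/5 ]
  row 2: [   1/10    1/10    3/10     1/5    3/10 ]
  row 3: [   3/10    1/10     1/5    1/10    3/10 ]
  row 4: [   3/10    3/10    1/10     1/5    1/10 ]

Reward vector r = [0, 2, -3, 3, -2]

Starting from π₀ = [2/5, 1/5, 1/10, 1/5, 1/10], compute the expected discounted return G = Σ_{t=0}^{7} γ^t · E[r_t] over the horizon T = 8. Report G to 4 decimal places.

t=0: π = [0.4000, 0.2000, 0.1000, 0.2000, 0.1000], E[r] = 0.5000, γ^t·E[r] = 0.500000, running G = 0.500000
t=1: π = [0.2400, 0.1800, 0.1600, 0.1600, 0.2600], E[r] = -0.1600, γ^t·E[r] = -0.128000, running G = 0.372000
t=2: π = [0.2320, 0.1940, 0.1660, 0.1660, 0.2420], E[r] = -0.0960, γ^t·E[r] = -0.061440, running G = 0.310560
t=3: π = [0.2280, 0.1910, 0.1692, 0.1640, 0.2478], E[r] = -0.1292, γ^t·E[r] = -0.066150, running G = 0.244410
t=4: π = [0.2280, 0.1915, 0.1693, 0.1645, 0.2467], E[r] = -0.1251, γ^t·E[r] = -0.051233, running G = 0.193177
t=5: π = [0.2278, 0.1913, 0.1695, 0.1644, 0.2470], E[r] = -0.1266, γ^t·E[r] = -0.041486, running G = 0.151691
t=6: π = [0.2278, 0.1913, 0.1695, 0.1644, 0.2469], E[r] = -0.1264, γ^t·E[r] = -0.033124, running G = 0.118567
t=7: π = [0.2278, 0.1913, 0.1695, 0.1644, 0.2470], E[r] = -0.1264, γ^t·E[r] = -0.026514, running G = 0.092054

G = 0.0921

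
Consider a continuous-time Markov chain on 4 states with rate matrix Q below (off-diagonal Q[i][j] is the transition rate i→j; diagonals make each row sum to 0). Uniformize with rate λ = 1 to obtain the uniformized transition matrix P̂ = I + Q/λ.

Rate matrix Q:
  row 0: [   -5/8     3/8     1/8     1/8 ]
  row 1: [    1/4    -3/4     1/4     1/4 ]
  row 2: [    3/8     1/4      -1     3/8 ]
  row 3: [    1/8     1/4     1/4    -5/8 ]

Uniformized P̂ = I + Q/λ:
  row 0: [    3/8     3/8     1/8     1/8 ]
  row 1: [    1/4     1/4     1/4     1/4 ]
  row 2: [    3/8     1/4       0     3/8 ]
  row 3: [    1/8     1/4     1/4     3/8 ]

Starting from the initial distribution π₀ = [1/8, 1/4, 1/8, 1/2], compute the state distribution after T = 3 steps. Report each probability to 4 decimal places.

π = [0.2686, 0.2830, 0.1741, 0.2744]

t=0: π = [0.1250, 0.2500, 0.1250, 0.5000]
t=1: π = [0.2188, 0.2656, 0.2031, 0.3125]
t=2: π = [0.2637, 0.2773, 0.1719, 0.2871]
t=3: π = [0.2686, 0.2830, 0.1741, 0.2744]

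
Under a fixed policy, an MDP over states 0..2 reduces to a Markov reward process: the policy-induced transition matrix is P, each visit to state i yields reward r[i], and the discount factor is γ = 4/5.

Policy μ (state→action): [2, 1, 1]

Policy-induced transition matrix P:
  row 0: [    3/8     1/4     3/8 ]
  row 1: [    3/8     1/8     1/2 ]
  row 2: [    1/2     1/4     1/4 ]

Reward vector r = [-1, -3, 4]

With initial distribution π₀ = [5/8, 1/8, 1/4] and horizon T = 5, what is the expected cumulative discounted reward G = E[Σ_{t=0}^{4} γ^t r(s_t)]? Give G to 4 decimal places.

G = 0.8076

t=0: π = [0.6250, 0.1250, 0.2500], E[r] = 0.0000, γ^t·E[r] = 0.000000, running G = 0.000000
t=1: π = [0.4063, 0.2344, 0.3594], E[r] = 0.3281, γ^t·E[r] = 0.262500, running G = 0.262500
t=2: π = [0.4199, 0.2207, 0.3594], E[r] = 0.3555, γ^t·E[r] = 0.227500, running G = 0.490000
t=3: π = [0.4199, 0.2224, 0.3577], E[r] = 0.3435, γ^t·E[r] = 0.175875, running G = 0.665875
t=4: π = [0.4197, 0.2222, 0.3581], E[r] = 0.3461, γ^t·E[r] = 0.141750, running G = 0.807625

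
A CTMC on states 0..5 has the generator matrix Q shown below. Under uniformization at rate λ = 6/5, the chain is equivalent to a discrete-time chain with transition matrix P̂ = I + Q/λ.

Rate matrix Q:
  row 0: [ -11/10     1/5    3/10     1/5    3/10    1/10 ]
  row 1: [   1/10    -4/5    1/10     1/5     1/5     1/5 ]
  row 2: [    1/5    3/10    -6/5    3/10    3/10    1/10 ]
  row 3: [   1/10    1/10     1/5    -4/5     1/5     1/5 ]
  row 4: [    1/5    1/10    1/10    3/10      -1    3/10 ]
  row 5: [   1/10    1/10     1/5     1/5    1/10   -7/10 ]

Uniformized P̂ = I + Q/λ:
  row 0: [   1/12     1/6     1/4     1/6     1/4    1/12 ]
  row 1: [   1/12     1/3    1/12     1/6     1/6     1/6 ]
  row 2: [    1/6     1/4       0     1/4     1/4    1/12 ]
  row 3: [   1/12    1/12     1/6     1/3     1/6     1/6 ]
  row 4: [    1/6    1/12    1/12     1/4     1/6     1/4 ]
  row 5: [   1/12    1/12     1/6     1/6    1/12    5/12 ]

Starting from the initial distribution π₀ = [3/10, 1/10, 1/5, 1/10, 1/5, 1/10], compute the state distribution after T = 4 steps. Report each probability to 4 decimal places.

t=0: π = [0.3000, 0.1000, 0.2000, 0.1000, 0.2000, 0.1000]
t=1: π = [0.1167, 0.1667, 0.1333, 0.2167, 0.2000, 0.1667]
t=2: π = [0.1111, 0.1569, 0.1236, 0.2306, 0.1736, 0.2042]
t=3: π = [0.1081, 0.1524, 0.1278, 0.2299, 0.1692, 0.2126]
t=4: π = [0.1081, 0.1517, 0.1276, 0.2297, 0.1686, 0.2143]

π = [0.1081, 0.1517, 0.1276, 0.2297, 0.1686, 0.2143]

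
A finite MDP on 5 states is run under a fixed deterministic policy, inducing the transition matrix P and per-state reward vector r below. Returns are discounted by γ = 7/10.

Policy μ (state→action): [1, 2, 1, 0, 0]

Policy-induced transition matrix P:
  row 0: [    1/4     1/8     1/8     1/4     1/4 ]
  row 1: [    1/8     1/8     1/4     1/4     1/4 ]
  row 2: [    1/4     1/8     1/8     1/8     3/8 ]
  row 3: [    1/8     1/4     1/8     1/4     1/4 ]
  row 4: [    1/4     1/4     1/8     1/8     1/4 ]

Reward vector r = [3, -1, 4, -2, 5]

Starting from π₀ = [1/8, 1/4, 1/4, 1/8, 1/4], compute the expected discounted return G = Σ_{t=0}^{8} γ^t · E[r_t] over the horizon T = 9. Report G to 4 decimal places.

t=0: π = [0.1250, 0.2500, 0.2500, 0.1250, 0.2500], E[r] = 2.1250, γ^t·E[r] = 2.125000, running G = 2.125000
t=1: π = [0.2031, 0.1719, 0.1563, 0.1875, 0.2813], E[r] = 2.0938, γ^t·E[r] = 1.465625, running G = 3.590625
t=2: π = [0.2051, 0.1836, 0.1465, 0.1953, 0.2695], E[r] = 1.9746, γ^t·E[r] = 0.967559, running G = 4.558184
t=3: π = [0.2026, 0.1831, 0.1479, 0.1980, 0.2683], E[r] = 1.9622, γ^t·E[r] = 0.673020, running G = 5.231204
t=4: π = [0.2024, 0.1833, 0.1479, 0.1980, 0.2685], E[r] = 1.9619, γ^t·E[r] = 0.471048, running G = 5.702252
t=5: π = [0.2023, 0.1833, 0.1479, 0.1980, 0.2685], E[r] = 1.9619, γ^t·E[r] = 0.329735, running G = 6.031987
t=6: π = [0.2023, 0.1833, 0.1479, 0.1980, 0.2685], E[r] = 1.9619, γ^t·E[r] = 0.230818, running G = 6.262805
t=7: π = [0.2023, 0.1833, 0.1479, 0.1979, 0.2685], E[r] = 1.9619, γ^t·E[r] = 0.161573, running G = 6.424378
t=8: π = [0.2023, 0.1833, 0.1479, 0.1979, 0.2685], E[r] = 1.9619, γ^t·E[r] = 0.113101, running G = 6.537479

G = 6.5375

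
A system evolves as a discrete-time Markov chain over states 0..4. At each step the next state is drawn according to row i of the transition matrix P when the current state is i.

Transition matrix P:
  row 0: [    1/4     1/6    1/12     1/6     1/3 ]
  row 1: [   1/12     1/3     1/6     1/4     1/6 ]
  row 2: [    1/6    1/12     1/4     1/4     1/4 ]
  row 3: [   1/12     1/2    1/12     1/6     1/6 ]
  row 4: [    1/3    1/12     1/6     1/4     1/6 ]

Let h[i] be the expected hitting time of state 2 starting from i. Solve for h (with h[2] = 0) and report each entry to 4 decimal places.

h = [8.1097, 7.3915, 0.0000, 7.9601, 7.5711]

First-step conditioning: h[2] = 0; for i ≠ 2, h[i] = 1 + Σ_k P[i][k]·h[k].
  h[0] = 1 + 1/4·h[0] + 1/6·h[1] + 1/6·h[3] + 1/3·h[4]
  h[1] = 1 + 1/12·h[0] + 1/3·h[1] + 1/4·h[3] + 1/6·h[4]
  h[3] = 1 + 1/12·h[0] + 1/2·h[1] + 1/6·h[3] + 1/6·h[4]
  h[4] = 1 + 1/3·h[0] + 1/12·h[1] + 1/4·h[3] + 1/6·h[4]
Solving the 4×4 linear system over states ≠ 2 gives exactly h = [3252/401, 2964/401, 0, 3192/401, 3036/401] (h[2] = 0 is the target).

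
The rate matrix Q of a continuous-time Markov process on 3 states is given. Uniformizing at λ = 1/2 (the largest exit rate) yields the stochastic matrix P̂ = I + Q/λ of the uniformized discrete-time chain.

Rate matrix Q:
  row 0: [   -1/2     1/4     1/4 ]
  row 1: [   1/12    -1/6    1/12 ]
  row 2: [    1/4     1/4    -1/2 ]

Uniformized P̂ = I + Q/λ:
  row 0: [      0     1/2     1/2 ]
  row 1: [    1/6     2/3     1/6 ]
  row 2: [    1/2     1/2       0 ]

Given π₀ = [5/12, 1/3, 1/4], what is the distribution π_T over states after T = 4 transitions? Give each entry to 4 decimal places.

t=0: π = [0.4167, 0.3333, 0.2500]
t=1: π = [0.1806, 0.5556, 0.2639]
t=2: π = [0.2245, 0.5926, 0.1829]
t=3: π = [0.1902, 0.5988, 0.2110]
t=4: π = [0.2053, 0.5998, 0.1949]

π = [0.2053, 0.5998, 0.1949]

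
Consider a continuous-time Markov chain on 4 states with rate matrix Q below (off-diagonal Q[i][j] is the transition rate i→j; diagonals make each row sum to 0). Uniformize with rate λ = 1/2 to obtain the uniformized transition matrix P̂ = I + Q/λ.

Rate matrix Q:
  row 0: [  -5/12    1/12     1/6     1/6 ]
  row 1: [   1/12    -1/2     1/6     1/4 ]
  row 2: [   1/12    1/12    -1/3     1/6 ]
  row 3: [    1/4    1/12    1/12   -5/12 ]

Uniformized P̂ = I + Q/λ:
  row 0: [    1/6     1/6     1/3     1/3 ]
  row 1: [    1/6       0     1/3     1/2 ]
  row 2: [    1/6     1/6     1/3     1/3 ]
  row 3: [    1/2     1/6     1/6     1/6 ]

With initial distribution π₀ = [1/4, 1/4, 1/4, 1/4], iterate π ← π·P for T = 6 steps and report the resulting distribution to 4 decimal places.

t=0: π = [0.2500, 0.2500, 0.2500, 0.2500]
t=1: π = [0.2500, 0.1250, 0.2917, 0.3333]
t=2: π = [0.2778, 0.1458, 0.2778, 0.2986]
t=3: π = [0.2662, 0.1424, 0.2836, 0.3079]
t=4: π = [0.2693, 0.1429, 0.2820, 0.3057]
t=5: π = [0.2686, 0.1428, 0.2824, 0.3062]
t=6: π = [0.2687, 0.1429, 0.2823, 0.3061]

π = [0.2687, 0.1429, 0.2823, 0.3061]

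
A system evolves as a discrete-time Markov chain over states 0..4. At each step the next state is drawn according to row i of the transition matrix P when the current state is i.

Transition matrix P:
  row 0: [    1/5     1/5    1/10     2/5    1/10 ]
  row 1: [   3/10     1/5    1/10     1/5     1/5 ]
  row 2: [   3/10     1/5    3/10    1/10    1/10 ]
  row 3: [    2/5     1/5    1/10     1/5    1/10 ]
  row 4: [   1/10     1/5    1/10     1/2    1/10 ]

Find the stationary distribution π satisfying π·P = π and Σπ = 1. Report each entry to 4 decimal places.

Balance equations π_j = Σ_i π_i·P[i][j]:
  π_0 = 1/5·π_0 + 3/10·π_1 + 3/10·π_2 + 2/5·π_3 + 1/10·π_4
  π_1 = 1/5·π_0 + 1/5·π_1 + 1/5·π_2 + 1/5·π_3 + 1/5·π_4
  π_2 = 1/10·π_0 + 1/10·π_1 + 3/10·π_2 + 1/10·π_3 + 1/10·π_4
  π_3 = 2/5·π_0 + 1/5·π_1 + 1/10·π_2 + 1/5·π_3 + 1/2·π_4
  normalize: π_0 + π_1 + π_2 + π_3 + π_4 = 1
Solving the linear system gives exactly π = [221/800, 1/5, 1/8, 223/800, 3/25].

π = [0.2763, 0.2000, 0.1250, 0.2788, 0.1200]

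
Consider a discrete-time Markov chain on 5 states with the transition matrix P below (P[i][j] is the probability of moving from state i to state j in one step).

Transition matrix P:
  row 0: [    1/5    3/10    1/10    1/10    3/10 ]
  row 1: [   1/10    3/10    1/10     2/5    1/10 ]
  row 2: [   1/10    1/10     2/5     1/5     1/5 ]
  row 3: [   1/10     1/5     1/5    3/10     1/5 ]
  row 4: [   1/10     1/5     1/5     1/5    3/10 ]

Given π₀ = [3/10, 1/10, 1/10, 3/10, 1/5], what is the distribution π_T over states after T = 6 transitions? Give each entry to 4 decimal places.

π = [0.1111, 0.2113, 0.2096, 0.2569, 0.2111]

t=0: π = [0.3000, 0.1000, 0.1000, 0.3000, 0.2000]
t=1: π = [0.1300, 0.2300, 0.1800, 0.2200, 0.2400]
t=2: π = [0.1130, 0.2180, 0.2000, 0.2550, 0.2140]
t=3: π = [0.1113, 0.2131, 0.2069, 0.2578, 0.2109]
t=4: π = [0.1111, 0.2118, 0.2089, 0.2573, 0.2109]
t=5: π = [0.1111, 0.2114, 0.2095, 0.2570, 0.2110]
t=6: π = [0.1111, 0.2113, 0.2096, 0.2569, 0.2111]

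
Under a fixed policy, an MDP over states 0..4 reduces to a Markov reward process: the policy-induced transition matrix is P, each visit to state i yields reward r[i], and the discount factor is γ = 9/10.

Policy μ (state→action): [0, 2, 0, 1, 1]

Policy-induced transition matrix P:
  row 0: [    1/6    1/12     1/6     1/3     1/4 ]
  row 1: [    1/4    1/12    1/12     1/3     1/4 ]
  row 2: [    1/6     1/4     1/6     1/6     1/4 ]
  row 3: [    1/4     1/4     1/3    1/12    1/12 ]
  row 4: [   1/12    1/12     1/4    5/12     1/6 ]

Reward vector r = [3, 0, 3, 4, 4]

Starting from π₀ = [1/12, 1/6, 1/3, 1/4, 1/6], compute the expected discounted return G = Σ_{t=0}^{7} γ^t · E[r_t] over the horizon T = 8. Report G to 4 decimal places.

t=0: π = [0.0833, 0.1667, 0.3333, 0.2500, 0.1667], E[r] = 2.9167, γ^t·E[r] = 2.916667, running G = 2.916667
t=1: π = [0.1875, 0.1806, 0.2083, 0.2292, 0.1944], E[r] = 2.8819, γ^t·E[r] = 2.593750, running G = 5.510417
t=2: π = [0.1846, 0.1563, 0.2060, 0.2575, 0.1956], E[r] = 2.9844, γ^t·E[r] = 2.417344, running G = 7.927760
t=3: π = [0.1848, 0.1606, 0.2129, 0.2509, 0.1908], E[r] = 2.9599, γ^t·E[r] = 2.157785, running G = 10.085546
t=4: π = [0.1851, 0.1606, 0.2110, 0.2510, 0.1923], E[r] = 2.9614, γ^t·E[r] = 1.942985, running G = 12.028530
t=5: π = [0.1849, 0.1603, 0.2111, 0.2514, 0.1921], E[r] = 2.9626, γ^t·E[r] = 1.749362, running G = 13.777892
t=6: π = [0.1850, 0.1604, 0.2112, 0.2513, 0.1921], E[r] = 2.9621, γ^t·E[r] = 1.574177, running G = 15.352069
t=7: π = [0.1850, 0.1604, 0.2112, 0.2513, 0.1921], E[r] = 2.9622, γ^t·E[r] = 1.416794, running G = 16.768863

G = 16.7689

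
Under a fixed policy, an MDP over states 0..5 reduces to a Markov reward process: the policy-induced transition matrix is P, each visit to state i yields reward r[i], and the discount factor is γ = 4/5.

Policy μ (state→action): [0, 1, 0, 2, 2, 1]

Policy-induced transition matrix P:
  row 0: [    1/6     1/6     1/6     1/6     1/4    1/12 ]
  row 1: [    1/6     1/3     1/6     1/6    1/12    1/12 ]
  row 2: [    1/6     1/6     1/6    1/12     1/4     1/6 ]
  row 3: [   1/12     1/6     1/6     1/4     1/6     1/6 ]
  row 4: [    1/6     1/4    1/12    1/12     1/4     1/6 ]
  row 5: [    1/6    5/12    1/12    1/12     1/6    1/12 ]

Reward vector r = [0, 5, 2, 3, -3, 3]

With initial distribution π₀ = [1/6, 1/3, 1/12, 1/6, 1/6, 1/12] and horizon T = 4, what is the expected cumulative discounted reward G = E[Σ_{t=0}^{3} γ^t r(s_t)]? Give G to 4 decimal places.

t=0: π = [0.1667, 0.3333, 0.0833, 0.1667, 0.1667, 0.0833], E[r] = 2.0833, γ^t·E[r] = 2.083333, running G = 2.083333
t=1: π = [0.1528, 0.2569, 0.1458, 0.1528, 0.1736, 0.1181], E[r] = 1.8681, γ^t·E[r] = 1.494444, running G = 3.577778
t=2: π = [0.1539, 0.2535, 0.1424, 0.1429, 0.1846, 0.1227], E[r] = 1.7951, γ^t·E[r] = 1.148889, running G = 4.726667
t=3: π = [0.1548, 0.2550, 0.1411, 0.1411, 0.1856, 0.1225], E[r] = 1.7909, γ^t·E[r] = 0.916938, running G = 5.643605

G = 5.6436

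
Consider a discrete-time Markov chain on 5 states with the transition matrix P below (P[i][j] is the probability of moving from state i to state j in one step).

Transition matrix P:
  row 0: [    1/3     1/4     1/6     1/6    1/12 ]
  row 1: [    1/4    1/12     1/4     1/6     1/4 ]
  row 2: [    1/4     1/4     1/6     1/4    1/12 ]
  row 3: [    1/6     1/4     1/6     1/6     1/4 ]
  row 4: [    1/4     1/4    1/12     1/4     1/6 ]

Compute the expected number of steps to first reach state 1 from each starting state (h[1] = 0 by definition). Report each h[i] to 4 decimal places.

h = [4.0000, 0.0000, 4.0000, 4.0000, 4.0000]

First-step conditioning: h[1] = 0; for i ≠ 1, h[i] = 1 + Σ_k P[i][k]·h[k].
  h[0] = 1 + 1/3·h[0] + 1/6·h[2] + 1/6·h[3] + 1/12·h[4]
  h[2] = 1 + 1/4·h[0] + 1/6·h[2] + 1/4·h[3] + 1/12·h[4]
  h[3] = 1 + 1/6·h[0] + 1/6·h[2] + 1/6·h[3] + 1/4·h[4]
  h[4] = 1 + 1/4·h[0] + 1/12·h[2] + 1/4·h[3] + 1/6·h[4]
Solving the 4×4 linear system over states ≠ 1 gives exactly h = [4, 0, 4, 4, 4] (h[1] = 0 is the target).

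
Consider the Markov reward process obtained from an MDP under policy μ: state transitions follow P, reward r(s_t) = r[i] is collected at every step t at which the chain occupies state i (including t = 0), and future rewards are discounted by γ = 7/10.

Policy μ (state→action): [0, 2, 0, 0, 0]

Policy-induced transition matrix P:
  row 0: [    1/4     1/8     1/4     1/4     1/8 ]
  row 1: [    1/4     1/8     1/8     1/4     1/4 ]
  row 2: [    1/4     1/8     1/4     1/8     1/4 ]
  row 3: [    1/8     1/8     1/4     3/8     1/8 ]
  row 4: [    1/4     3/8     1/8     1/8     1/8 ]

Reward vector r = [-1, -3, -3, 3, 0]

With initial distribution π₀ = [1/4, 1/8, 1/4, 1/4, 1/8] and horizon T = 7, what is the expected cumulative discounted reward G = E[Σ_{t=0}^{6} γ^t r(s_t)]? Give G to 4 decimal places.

t=0: π = [0.2500, 0.1250, 0.2500, 0.2500, 0.1250], E[r] = -0.6250, γ^t·E[r] = -0.625000, running G = -0.625000
t=1: π = [0.2188, 0.1563, 0.2188, 0.2344, 0.1719], E[r] = -0.6406, γ^t·E[r] = -0.448438, running G = -1.073438
t=2: π = [0.2207, 0.1680, 0.2090, 0.2305, 0.1719], E[r] = -0.6602, γ^t·E[r] = -0.323477, running G = -1.396914
t=3: π = [0.2212, 0.1680, 0.2075, 0.2312, 0.1721], E[r] = -0.6541, γ^t·E[r] = -0.224340, running G = -1.621254
t=4: π = [0.2211, 0.1680, 0.2075, 0.2314, 0.1719], E[r] = -0.6533, γ^t·E[r] = -0.156862, running G = -1.778116
t=5: π = [0.2211, 0.1680, 0.2075, 0.2315, 0.1719], E[r] = -0.6530, γ^t·E[r] = -0.109754, running G = -1.887871
t=6: π = [0.2211, 0.1680, 0.2075, 0.2315, 0.1719], E[r] = -0.6530, γ^t·E[r] = -0.076828, running G = -1.964698

G = -1.9647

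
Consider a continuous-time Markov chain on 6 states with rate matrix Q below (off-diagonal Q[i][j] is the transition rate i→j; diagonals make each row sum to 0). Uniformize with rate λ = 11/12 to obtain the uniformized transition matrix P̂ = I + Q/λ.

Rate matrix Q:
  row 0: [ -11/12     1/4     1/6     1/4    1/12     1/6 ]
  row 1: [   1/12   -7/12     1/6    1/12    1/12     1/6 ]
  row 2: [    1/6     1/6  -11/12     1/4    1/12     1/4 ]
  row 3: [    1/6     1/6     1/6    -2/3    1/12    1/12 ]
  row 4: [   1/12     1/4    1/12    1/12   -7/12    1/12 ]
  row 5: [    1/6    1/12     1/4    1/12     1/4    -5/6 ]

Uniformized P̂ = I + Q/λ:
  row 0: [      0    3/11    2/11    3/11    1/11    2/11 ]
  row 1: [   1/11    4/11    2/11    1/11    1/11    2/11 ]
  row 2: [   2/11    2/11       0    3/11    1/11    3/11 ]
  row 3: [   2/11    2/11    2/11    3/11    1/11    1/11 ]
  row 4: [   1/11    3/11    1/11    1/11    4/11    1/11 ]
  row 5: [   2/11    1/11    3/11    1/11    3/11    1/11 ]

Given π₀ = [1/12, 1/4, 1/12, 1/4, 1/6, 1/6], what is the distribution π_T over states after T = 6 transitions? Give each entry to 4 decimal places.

t=0: π = [0.0833, 0.2500, 0.0833, 0.2500, 0.1667, 0.1667]
t=1: π = [0.1288, 0.2348, 0.1667, 0.1667, 0.1667, 0.1364]
t=2: π = [0.1219, 0.2390, 0.1488, 0.1749, 0.1612, 0.1543]
t=3: π = [0.1233, 0.2370, 0.1541, 0.1719, 0.1629, 0.1508]
t=4: π = [0.1231, 0.2372, 0.1527, 0.1726, 0.1628, 0.1517]
t=5: π = [0.1231, 0.2371, 0.1531, 0.1724, 0.1629, 0.1514]
t=6: π = [0.1231, 0.2372, 0.1529, 0.1725, 0.1629, 0.1515]

π = [0.1231, 0.2372, 0.1529, 0.1725, 0.1629, 0.1515]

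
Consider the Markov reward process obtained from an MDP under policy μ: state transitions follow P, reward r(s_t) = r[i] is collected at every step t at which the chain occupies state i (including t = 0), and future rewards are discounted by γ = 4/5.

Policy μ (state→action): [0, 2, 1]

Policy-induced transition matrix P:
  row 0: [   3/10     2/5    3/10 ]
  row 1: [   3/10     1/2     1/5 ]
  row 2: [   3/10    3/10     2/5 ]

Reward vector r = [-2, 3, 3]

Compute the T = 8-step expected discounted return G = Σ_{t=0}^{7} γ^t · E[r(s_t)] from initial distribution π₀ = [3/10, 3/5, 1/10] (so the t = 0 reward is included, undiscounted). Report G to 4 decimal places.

G = 6.2417

t=0: π = [0.3000, 0.6000, 0.1000], E[r] = 1.5000, γ^t·E[r] = 1.500000, running G = 1.500000
t=1: π = [0.3000, 0.4500, 0.2500], E[r] = 1.5000, γ^t·E[r] = 1.200000, running G = 2.700000
t=2: π = [0.3000, 0.4200, 0.2800], E[r] = 1.5000, γ^t·E[r] = 0.960000, running G = 3.660000
t=3: π = [0.3000, 0.4140, 0.2860], E[r] = 1.5000, γ^t·E[r] = 0.768000, running G = 4.428000
t=4: π = [0.3000, 0.4128, 0.2872], E[r] = 1.5000, γ^t·E[r] = 0.614400, running G = 5.042400
t=5: π = [0.3000, 0.4126, 0.2874], E[r] = 1.5000, γ^t·E[r] = 0.491520, running G = 5.533920
t=6: π = [0.3000, 0.4125, 0.2875], E[r] = 1.5000, γ^t·E[r] = 0.393216, running G = 5.927136
t=7: π = [0.3000, 0.4125, 0.2875], E[r] = 1.5000, γ^t·E[r] = 0.314573, running G = 6.241709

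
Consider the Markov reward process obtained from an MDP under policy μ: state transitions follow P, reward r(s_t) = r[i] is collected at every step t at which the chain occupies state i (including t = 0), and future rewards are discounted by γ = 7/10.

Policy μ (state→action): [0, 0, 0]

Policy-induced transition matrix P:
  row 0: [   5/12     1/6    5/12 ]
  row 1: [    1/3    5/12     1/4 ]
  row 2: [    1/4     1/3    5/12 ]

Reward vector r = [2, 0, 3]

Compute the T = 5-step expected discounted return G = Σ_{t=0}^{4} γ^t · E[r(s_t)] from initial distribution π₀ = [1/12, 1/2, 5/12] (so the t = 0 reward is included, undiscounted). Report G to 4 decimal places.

G = 4.4176

t=0: π = [0.0833, 0.5000, 0.4167], E[r] = 1.4167, γ^t·E[r] = 1.416667, running G = 1.416667
t=1: π = [0.3056, 0.3611, 0.3333], E[r] = 1.6111, γ^t·E[r] = 1.127778, running G = 2.544444
t=2: π = [0.3310, 0.3125, 0.3565], E[r] = 1.7315, γ^t·E[r] = 0.848426, running G = 3.392870
t=3: π = [0.3312, 0.3042, 0.3646], E[r] = 1.7562, γ^t·E[r] = 0.602367, running G = 3.995238
t=4: π = [0.3306, 0.3035, 0.3660], E[r] = 1.7590, γ^t·E[r] = 0.422336, running G = 4.417574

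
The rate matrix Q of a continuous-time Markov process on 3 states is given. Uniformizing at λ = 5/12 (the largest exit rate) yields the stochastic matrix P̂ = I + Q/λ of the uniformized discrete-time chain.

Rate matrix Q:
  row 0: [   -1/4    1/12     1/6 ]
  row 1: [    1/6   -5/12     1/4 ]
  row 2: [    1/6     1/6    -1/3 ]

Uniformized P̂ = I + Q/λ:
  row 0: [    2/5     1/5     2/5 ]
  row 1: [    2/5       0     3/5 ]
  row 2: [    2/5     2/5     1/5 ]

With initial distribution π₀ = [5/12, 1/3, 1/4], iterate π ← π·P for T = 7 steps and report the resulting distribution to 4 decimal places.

π = [0.4000, 0.2284, 0.3716]

t=0: π = [0.4167, 0.3333, 0.2500]
t=1: π = [0.4000, 0.1833, 0.4167]
t=2: π = [0.4000, 0.2467, 0.3533]
t=3: π = [0.4000, 0.2213, 0.3787]
t=4: π = [0.4000, 0.2315, 0.3685]
t=5: π = [0.4000, 0.2274, 0.3726]
t=6: π = [0.4000, 0.2290, 0.3710]
t=7: π = [0.4000, 0.2284, 0.3716]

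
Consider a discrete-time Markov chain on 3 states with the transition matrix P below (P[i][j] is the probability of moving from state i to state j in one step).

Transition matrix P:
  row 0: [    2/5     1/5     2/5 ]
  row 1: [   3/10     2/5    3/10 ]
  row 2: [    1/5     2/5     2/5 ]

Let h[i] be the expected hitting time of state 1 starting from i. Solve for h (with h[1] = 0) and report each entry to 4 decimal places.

First-step conditioning: h[1] = 0; for i ≠ 1, h[i] = 1 + Σ_k P[i][k]·h[k].
  h[0] = 1 + 2/5·h[0] + 2/5·h[2]
  h[2] = 1 + 1/5·h[0] + 2/5·h[2]
Solving the 2×2 linear system over states ≠ 1 gives exactly h = [25/7, 0, 20/7] (h[1] = 0 is the target).

h = [3.5714, 0.0000, 2.8571]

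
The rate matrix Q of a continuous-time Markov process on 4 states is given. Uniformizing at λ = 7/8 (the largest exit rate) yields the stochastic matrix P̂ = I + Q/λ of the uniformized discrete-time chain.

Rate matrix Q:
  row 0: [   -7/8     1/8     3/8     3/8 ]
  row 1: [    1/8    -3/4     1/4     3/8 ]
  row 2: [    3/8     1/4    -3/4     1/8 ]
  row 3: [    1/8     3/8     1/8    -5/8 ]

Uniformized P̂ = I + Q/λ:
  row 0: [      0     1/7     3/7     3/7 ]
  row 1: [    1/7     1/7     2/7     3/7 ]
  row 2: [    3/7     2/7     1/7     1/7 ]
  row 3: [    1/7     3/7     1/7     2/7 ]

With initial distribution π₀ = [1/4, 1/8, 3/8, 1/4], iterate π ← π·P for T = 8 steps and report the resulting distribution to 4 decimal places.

t=0: π = [0.2500, 0.1250, 0.3750, 0.2500]
t=1: π = [0.2143, 0.2679, 0.2321, 0.2857]
t=2: π = [0.1786, 0.2577, 0.2423, 0.3214]
t=3: π = [0.1866, 0.2693, 0.2307, 0.3134]
t=4: π = [0.1821, 0.2654, 0.2346, 0.3179]
t=5: π = [0.1839, 0.2672, 0.2328, 0.3161]
t=6: π = [0.1831, 0.2664, 0.2336, 0.3169]
t=7: π = [0.1834, 0.2668, 0.2332, 0.3166]
t=8: π = [0.1833, 0.2666, 0.2334, 0.3167]

π = [0.1833, 0.2666, 0.2334, 0.3167]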